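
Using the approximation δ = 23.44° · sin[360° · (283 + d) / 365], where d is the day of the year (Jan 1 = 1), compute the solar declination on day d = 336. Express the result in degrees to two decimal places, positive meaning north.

360 × (283 + 336) / 365 = 610.521°; sin(610.521°) = -0.9428.
δ = 23.44 × -0.9428 = -22.099° ≈ -22.10°.

-22.10°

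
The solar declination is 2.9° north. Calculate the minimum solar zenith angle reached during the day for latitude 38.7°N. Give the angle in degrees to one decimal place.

35.8°

At local solar noon the hour angle is zero, so the zenith angle is |φ − δ| = |38.7° − (2.9°)| = 35.8°.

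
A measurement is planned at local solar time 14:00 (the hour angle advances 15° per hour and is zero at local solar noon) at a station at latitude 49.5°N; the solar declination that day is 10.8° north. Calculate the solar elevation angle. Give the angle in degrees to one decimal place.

Hour angle H = 15° × (14 − 12) = 30.00°.
cos θ_z = sin(49.5°) sin(10.8°) + cos(49.5°) cos(10.8°) cos(30.00°) = 0.1425 + 0.5525 = 0.6950.
θ_z = arccos(0.6950) = 45.97°, so the elevation is 90° − 45.97° = 44.03°.

44.0°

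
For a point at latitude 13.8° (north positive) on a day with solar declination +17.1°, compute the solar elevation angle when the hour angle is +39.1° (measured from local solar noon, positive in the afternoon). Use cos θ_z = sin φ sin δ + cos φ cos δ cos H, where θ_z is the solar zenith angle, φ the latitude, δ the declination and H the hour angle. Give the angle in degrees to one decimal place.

cos θ_z = sin φ sin δ + cos φ cos δ cos H = (0.2385)(0.2940) + (0.9711)(0.9558)(0.7760) = 0.7904.
θ_z = arccos(0.7904) = 37.78°, so the elevation is 90° − 37.78° = 52.22°.

52.2°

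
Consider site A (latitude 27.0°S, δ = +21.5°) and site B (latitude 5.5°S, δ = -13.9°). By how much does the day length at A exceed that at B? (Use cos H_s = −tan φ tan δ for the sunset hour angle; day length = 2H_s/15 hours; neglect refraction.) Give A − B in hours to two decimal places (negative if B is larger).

A: H_s = arccos(−tan -27.0° · tan 21.5°) = 78.42°, so 2H_s/15 = 10.4560 h.
B: H_s = arccos(−tan -5.5° · tan -13.9°) = 91.37°, so 2H_s/15 = 12.1827 h.
A − B = 10.4560 − 12.1827 = -1.7267 h.

-1.73 h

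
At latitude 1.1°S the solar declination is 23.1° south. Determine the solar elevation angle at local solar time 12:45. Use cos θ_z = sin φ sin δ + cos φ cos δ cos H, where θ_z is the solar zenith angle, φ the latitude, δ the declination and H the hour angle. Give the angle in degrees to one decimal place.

Hour angle H = 15° × (12.75 − 12) = 11.25°.
With φ = -1.1°, δ = -23.1°, H = 11.25°: sin φ sin δ = 0.0075, cos φ cos δ cos H = 0.9020, so cos θ_z = 0.9095.
θ_z = arccos(0.9095) = 24.56°, so the elevation is 90° − 24.56° = 65.44°.

65.4°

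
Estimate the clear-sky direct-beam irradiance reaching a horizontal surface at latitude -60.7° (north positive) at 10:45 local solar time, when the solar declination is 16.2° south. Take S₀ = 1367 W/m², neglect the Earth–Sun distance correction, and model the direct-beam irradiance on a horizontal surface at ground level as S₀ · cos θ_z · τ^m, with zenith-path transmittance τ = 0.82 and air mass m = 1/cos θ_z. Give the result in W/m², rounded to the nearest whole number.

705 W/m²

Hour angle H = 15° × (10.75 − 12) = -18.75°.
cos θ_z = sin φ sin δ + cos φ cos δ cos H = (-0.8721)(-0.2790) + (0.4894)(0.9603)(0.9469) = 0.6883.
Air mass m = 1/cos θ_z = 1/0.6883 = 1.453; τ^m = 0.82^1.453 = 0.7495.
Surface direct beam = 1367 × 0.6883 × 0.7495 = 705.21 W/m².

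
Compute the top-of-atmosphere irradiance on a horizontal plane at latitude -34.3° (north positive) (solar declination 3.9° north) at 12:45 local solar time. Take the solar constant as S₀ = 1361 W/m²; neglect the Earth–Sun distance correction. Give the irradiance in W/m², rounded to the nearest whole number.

Hour angle H = 15° × (12.75 − 12) = 11.25°.
cos θ_z = sin(-34.3°) sin(3.9°) + cos(-34.3°) cos(3.9°) cos(11.25°) = -0.0383 + 0.8083 = 0.7700.
Top-of-atmosphere irradiance = S₀ cos θ_z = 1361 × 0.7700 = 1047.97 W/m².

1048 W/m²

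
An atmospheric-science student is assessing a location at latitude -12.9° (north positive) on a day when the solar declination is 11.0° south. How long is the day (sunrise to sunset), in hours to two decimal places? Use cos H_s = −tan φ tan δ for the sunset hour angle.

−tan φ tan δ = −(-0.2290)(-0.1944) = -0.0445; H_s = arccos(-0.0445) = 92.55°.
Day length = 2 H_s / 15° h⁻¹ = 185.10° / 15 = 12.340 h.

12.34 hours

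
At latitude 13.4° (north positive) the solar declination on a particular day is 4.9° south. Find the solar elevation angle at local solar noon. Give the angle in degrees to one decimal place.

71.7°

At local solar noon the hour angle is zero, so the elevation is 90° − |φ − δ| = 90° − |13.4° − (-4.9°)| = 90° − 18.3° = 71.7°.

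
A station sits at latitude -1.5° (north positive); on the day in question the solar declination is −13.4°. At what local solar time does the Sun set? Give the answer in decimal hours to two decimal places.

The sunset hour angle satisfies cos H_s = −tan φ tan δ = -0.0062, giving H_s = 90.36°.
Sunset is at 12 + H_s/15 = 12 + 6.024 = 18.024 h local solar time.

18.02 h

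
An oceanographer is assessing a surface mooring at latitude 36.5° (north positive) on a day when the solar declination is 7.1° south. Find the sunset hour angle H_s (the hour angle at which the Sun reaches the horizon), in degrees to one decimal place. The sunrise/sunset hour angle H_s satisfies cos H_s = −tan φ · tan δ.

84.7°

cos H_s = −tan(36.5°) · tan(-7.1°) = 0.0922, so H_s = arccos(0.0922) = 84.71°.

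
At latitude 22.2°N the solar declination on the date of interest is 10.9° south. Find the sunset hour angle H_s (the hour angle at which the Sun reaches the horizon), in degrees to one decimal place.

The sunset hour angle satisfies cos H_s = −tan φ tan δ = 0.0786, giving H_s = 85.49°.

85.5°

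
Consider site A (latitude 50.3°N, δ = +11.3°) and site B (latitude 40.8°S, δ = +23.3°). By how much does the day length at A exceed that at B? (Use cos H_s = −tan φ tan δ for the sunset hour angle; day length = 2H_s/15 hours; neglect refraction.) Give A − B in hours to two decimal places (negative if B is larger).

+4.77 h

A: H_s = arccos(−tan 50.3° · tan 11.3°) = 103.93°, so 2H_s/15 = 13.8573 h.
B: H_s = arccos(−tan -40.8° · tan 23.3°) = 68.18°, so 2H_s/15 = 9.0907 h.
A − B = 13.8573 − 9.0907 = 4.7666 h.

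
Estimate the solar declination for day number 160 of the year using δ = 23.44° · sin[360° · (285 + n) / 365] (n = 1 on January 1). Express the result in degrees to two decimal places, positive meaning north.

+23.00°

360 × (285 + 160) / 365 = 438.904°; sin(438.904°) = 0.9813.
δ = 23.44 × 0.9813 = 23.002° ≈ +23.00°.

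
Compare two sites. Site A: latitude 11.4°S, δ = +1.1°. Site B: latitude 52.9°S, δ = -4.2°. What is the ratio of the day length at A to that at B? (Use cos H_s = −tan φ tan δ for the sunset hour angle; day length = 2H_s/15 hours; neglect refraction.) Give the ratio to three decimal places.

0.939

A: H_s = arccos(−tan -11.4° · tan 1.1°) = 89.78°, so 2H_s/15 = 11.9707 h.
B: H_s = arccos(−tan -52.9° · tan -4.2°) = 95.57°, so 2H_s/15 = 12.7427 h.
Ratio A/B = 11.9707 / 12.7427 = 0.9394.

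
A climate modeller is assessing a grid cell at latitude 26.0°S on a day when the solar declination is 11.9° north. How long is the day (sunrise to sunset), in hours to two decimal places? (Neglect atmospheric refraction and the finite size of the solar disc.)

11.21 hours

−tan φ tan δ = −(-0.4877)(0.2107) = 0.1028; H_s = arccos(0.1028) = 84.10°.
Day length = 2 H_s / 15° h⁻¹ = 168.20° / 15 = 11.213 h.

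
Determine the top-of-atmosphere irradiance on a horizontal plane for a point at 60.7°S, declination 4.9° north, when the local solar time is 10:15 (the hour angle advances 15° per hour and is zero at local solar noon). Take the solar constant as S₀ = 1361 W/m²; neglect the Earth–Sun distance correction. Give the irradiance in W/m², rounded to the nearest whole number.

494 W/m²

Hour angle H = 15° × (10.25 − 12) = -26.25°.
With φ = -60.7°, δ = 4.9°, H = -26.25°: sin φ sin δ = -0.0745, cos φ cos δ cos H = 0.4373, so cos θ_z = 0.3628.
Top-of-atmosphere irradiance = S₀ cos θ_z = 1361 × 0.3628 = 493.77 W/m².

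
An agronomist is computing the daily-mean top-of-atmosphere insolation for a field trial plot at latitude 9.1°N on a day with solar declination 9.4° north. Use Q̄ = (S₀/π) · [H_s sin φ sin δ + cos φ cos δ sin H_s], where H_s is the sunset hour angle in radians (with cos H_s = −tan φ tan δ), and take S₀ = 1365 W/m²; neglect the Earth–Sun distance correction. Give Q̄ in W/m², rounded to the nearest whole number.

441 W/m²

cos H_s = −tan(9.1°) · tan(9.4°) = -0.0265, so H_s = arccos(-0.0265) = 91.52°. In radians, H_s = 1.5973.
H_s sin φ sin δ = 1.5973 × 0.1582 × 0.1633 = 0.0413.
cos φ cos δ sin H_s = 0.9874 × 0.9866 × 0.9996 = 0.9738.
Q̄ = (1365/π) × (0.0413 + 0.9738) = 434.49 × 1.0151 = 441.05 W/m².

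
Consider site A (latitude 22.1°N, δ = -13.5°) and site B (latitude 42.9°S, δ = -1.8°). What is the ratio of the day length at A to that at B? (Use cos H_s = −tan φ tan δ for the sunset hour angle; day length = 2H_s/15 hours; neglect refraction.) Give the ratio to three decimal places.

0.921

A: H_s = arccos(−tan 22.1° · tan -13.5°) = 84.41°, so 2H_s/15 = 11.2547 h.
B: H_s = arccos(−tan -42.9° · tan -1.8°) = 91.67°, so 2H_s/15 = 12.2227 h.
Ratio A/B = 11.2547 / 12.2227 = 0.9208.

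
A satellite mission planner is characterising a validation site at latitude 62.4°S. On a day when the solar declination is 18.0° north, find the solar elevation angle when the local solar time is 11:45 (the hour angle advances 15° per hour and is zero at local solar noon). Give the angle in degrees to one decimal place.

9.5°

Hour angle H = 15° × (11.75 − 12) = -3.75°.
With φ = -62.4°, δ = 18.0°, H = -3.75°: sin φ sin δ = -0.2739, cos φ cos δ cos H = 0.4397, so cos θ_z = 0.1658.
θ_z = arccos(0.1658) = 80.46°, so the elevation is 90° − 80.46° = 9.54°.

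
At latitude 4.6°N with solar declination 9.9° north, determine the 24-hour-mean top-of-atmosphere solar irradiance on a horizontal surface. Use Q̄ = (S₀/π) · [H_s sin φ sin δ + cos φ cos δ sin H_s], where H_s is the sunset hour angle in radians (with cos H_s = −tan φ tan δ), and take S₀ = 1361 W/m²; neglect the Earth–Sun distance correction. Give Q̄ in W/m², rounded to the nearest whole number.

The sunset hour angle satisfies cos H_s = −tan φ tan δ = -0.0140, giving H_s = 90.80°. In radians, H_s = 1.5848.
H_s sin φ sin δ = 1.5848 × 0.0802 × 0.1719 = 0.0218.
cos φ cos δ sin H_s = 0.9968 × 0.9851 × 0.9999 = 0.9818.
Q̄ = (1361/π) × (0.0218 + 0.9818) = 433.22 × 1.0036 = 434.78 W/m².

435 W/m²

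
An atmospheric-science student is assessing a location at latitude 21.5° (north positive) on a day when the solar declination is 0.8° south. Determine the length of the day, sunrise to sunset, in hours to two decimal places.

The sunset hour angle satisfies cos H_s = −tan φ tan δ = 0.0055, giving H_s = 89.68°.
Day length = 2 H_s / 15° h⁻¹ = 179.36° / 15 = 11.957 h.

11.96 hours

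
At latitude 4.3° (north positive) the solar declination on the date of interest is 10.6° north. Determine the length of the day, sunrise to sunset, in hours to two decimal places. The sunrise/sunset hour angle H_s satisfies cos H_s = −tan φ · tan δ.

−tan φ tan δ = −(0.0752)(0.1871) = -0.0141; H_s = arccos(-0.0141) = 90.81°.
Day length = 2 H_s / 15° h⁻¹ = 181.62° / 15 = 12.108 h.

12.11 hours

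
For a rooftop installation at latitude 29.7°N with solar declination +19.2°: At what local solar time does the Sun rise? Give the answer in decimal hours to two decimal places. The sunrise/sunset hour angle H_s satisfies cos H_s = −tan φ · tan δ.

−tan φ tan δ = −(0.5704)(0.3482) = -0.1986; H_s = arccos(-0.1986) = 101.46°.
Sunrise is at 12 − H_s/15 = 12 − 6.764 = 5.236 h local solar time.

5.24 h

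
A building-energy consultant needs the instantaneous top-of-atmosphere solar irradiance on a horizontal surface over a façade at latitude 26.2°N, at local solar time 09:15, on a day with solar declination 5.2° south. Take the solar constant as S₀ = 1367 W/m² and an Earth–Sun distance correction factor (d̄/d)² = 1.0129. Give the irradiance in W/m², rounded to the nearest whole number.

875 W/m²

Hour angle H = 15° × (9.25 − 12) = -41.25°.
cos θ_z = sin(26.2°) sin(-5.2°) + cos(26.2°) cos(-5.2°) cos(-41.25°) = -0.0400 + 0.6718 = 0.6318.
Top-of-atmosphere irradiance = S₀ (d̄/d)² cos θ_z = 1367 × 1.0129 × 0.6318 = 874.81 W/m².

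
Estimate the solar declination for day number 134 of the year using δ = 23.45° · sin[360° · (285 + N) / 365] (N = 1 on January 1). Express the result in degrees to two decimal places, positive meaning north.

360 × (285 + 134) / 365 = 413.260°; sin(413.260°) = 0.8014.
δ = 23.45 × 0.8014 = 18.793° ≈ +18.79°.

+18.79°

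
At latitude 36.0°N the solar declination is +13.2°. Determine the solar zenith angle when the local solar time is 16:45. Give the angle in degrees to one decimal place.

Hour angle H = 15° × (16.75 − 12) = 71.25°.
With φ = 36.0°, δ = 13.2°, H = 71.25°: sin φ sin δ = 0.1342, cos φ cos δ cos H = 0.2532, so cos θ_z = 0.3874.
θ_z = arccos(0.3874) = 67.21°.

67.2°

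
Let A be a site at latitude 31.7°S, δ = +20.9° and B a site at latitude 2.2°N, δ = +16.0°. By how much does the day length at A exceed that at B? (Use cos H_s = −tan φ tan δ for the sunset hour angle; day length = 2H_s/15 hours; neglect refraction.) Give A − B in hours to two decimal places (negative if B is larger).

A: H_s = arccos(−tan -31.7° · tan 20.9°) = 76.36°, so 2H_s/15 = 10.1813 h.
B: H_s = arccos(−tan 2.2° · tan 16.0°) = 90.63°, so 2H_s/15 = 12.0840 h.
A − B = 10.1813 − 12.0840 = -1.9027 h.

-1.90 h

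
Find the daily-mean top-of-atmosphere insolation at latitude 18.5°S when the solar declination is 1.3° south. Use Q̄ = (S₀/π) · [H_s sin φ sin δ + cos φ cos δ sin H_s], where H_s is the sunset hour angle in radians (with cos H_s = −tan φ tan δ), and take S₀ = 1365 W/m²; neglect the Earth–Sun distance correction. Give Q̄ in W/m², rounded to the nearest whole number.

417 W/m²

−tan φ tan δ = −(-0.3346)(-0.0227) = -0.0076; H_s = arccos(-0.0076) = 90.44°. In radians, H_s = 1.5785.
H_s sin φ sin δ = 1.5785 × -0.3173 × -0.0227 = 0.0114.
cos φ cos δ sin H_s = 0.9483 × 0.9997 × 1.0000 = 0.9480.
Q̄ = (1365/π) × (0.0114 + 0.9480) = 434.49 × 0.9594 = 416.85 W/m².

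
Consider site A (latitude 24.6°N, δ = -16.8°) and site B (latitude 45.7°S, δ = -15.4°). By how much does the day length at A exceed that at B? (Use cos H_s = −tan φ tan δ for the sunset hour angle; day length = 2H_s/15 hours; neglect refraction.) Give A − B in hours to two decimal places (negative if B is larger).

A: H_s = arccos(−tan 24.6° · tan -16.8°) = 82.05°, so 2H_s/15 = 10.9400 h.
B: H_s = arccos(−tan -45.7° · tan -15.4°) = 106.40°, so 2H_s/15 = 14.1867 h.
A − B = 10.9400 − 14.1867 = -3.2467 h.

-3.25 h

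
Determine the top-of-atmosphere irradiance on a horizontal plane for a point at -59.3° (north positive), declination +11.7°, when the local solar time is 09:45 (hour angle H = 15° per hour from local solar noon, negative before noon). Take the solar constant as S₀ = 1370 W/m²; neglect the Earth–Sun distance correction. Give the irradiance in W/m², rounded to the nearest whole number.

331 W/m²

Hour angle H = 15° × (9.75 − 12) = -33.75°.
With φ = -59.3°, δ = 11.7°, H = -33.75°: sin φ sin δ = -0.1744, cos φ cos δ cos H = 0.4157, so cos θ_z = 0.2413.
Top-of-atmosphere irradiance = S₀ cos θ_z = 1370 × 0.2413 = 330.58 W/m².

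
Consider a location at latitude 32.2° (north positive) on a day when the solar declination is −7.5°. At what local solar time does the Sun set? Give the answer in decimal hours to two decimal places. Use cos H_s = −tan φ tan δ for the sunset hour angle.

17.68 h

cos H_s = −tan(32.2°) · tan(-7.5°) = 0.0829, so H_s = arccos(0.0829) = 85.24°.
Sunset is at 12 + H_s/15 = 12 + 5.683 = 17.683 h local solar time.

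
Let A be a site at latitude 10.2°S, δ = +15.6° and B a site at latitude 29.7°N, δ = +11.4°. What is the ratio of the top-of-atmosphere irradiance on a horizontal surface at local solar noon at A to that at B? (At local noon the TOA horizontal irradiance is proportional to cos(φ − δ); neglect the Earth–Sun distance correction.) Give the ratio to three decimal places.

0.948

A: cos θ_z = cos(-10.2° − (15.6°)) = 0.9003.
B: cos θ_z = cos(29.7° − (11.4°)) = 0.9494.
Ratio A/B = 0.9003 / 0.9494 = 0.9483.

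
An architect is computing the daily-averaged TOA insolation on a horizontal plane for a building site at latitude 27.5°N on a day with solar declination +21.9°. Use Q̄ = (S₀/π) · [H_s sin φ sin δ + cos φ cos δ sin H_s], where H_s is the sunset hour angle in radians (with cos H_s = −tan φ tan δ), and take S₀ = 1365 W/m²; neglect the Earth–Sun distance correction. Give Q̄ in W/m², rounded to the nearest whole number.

483 W/m²

The sunset hour angle satisfies cos H_s = −tan φ tan δ = -0.2093, giving H_s = 102.08°. In radians, H_s = 1.7816.
H_s sin φ sin δ = 1.7816 × 0.4617 × 0.3730 = 0.3068.
cos φ cos δ sin H_s = 0.8870 × 0.9278 × 0.9779 = 0.8048.
Q̄ = (1365/π) × (0.3068 + 0.8048) = 434.49 × 1.1116 = 482.98 W/m².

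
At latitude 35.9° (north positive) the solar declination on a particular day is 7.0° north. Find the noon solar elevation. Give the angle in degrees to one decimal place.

At local solar noon the hour angle is zero, so the elevation is 90° − |φ − δ| = 90° − |35.9° − (7.0°)| = 90° − 28.9° = 61.1°.

61.1°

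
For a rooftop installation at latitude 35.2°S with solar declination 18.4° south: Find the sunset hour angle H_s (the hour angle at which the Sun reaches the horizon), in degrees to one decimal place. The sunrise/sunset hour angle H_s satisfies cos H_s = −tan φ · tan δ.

103.6°

−tan φ tan δ = −(-0.7054)(-0.3327) = -0.2347; H_s = arccos(-0.2347) = 103.57°.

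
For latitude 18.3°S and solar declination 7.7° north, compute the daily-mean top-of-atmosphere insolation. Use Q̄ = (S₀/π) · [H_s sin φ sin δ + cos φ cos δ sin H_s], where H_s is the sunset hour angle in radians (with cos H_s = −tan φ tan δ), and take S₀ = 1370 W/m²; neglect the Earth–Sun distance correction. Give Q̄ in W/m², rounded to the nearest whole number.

cos H_s = −tan(-18.3°) · tan(7.7°) = 0.0447, so H_s = arccos(0.0447) = 87.44°. In radians, H_s = 1.5261.
H_s sin φ sin δ = 1.5261 × -0.3140 × 0.1340 = -0.0642.
cos φ cos δ sin H_s = 0.9494 × 0.9910 × 0.9990 = 0.9399.
Q̄ = (1370/π) × (-0.0642 + 0.9399) = 436.08 × 0.8757 = 381.88 W/m².

382 W/m²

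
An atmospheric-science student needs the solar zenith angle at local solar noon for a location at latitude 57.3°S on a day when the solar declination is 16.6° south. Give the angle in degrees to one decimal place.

At local solar noon the hour angle is zero, so the zenith angle is |φ − δ| = |-57.3° − (-16.6°)| = 40.7°.

40.7°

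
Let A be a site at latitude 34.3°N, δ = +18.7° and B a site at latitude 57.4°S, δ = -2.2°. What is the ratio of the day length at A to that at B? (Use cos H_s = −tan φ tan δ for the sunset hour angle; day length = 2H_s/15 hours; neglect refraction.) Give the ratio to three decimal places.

A: H_s = arccos(−tan 34.3° · tan 18.7°) = 103.35°, so 2H_s/15 = 13.7800 h.
B: H_s = arccos(−tan -57.4° · tan -2.2°) = 93.44°, so 2H_s/15 = 12.4587 h.
Ratio A/B = 13.7800 / 12.4587 = 1.1061.

1.106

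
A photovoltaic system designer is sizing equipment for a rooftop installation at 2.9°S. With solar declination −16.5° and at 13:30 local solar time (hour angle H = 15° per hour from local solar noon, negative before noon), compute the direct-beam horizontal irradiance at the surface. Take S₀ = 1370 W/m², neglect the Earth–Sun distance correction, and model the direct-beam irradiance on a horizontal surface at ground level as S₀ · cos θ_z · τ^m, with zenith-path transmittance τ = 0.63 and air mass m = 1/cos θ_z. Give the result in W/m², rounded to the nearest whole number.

737 W/m²

Hour angle H = 15° × (13.5 − 12) = 22.50°.
cos θ_z = sin(-2.9°) sin(-16.5°) + cos(-2.9°) cos(-16.5°) cos(22.50°) = 0.0144 + 0.8847 = 0.8991.
Air mass m = 1/cos θ_z = 1/0.8991 = 1.112; τ^m = 0.63^1.112 = 0.5982.
Surface direct beam = 1370 × 0.8991 × 0.5982 = 736.84 W/m².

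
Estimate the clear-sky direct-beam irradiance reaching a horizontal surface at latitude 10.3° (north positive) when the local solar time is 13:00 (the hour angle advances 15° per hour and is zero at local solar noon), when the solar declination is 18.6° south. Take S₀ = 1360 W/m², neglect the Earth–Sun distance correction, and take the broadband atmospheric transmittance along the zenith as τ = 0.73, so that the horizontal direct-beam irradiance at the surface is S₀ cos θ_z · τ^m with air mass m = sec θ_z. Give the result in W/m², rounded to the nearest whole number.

Hour angle H = 15° × (13 − 12) = 15.00°.
cos θ_z = sin(10.3°) sin(-18.6°) + cos(10.3°) cos(-18.6°) cos(15.00°) = -0.0570 + 0.9007 = 0.8437.
Air mass m = 1/cos θ_z = 1/0.8437 = 1.185; τ^m = 0.73^1.185 = 0.6887.
Surface direct beam = 1360 × 0.8437 × 0.6887 = 790.24 W/m².

790 W/m²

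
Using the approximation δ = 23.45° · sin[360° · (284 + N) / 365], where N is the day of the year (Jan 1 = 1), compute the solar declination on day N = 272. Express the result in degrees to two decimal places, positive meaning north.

-3.42°

360 × (284 + 272) / 365 = 548.384°; sin(548.384°) = -0.1458.
δ = 23.45 × -0.1458 = -3.419° ≈ -3.42°.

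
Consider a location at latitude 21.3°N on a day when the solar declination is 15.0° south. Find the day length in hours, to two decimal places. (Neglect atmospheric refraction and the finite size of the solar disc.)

11.20 hours

−tan φ tan δ = −(0.3899)(-0.2679) = 0.1045; H_s = arccos(0.1045) = 84.00°.
Day length = 2 H_s / 15° h⁻¹ = 168.00° / 15 = 11.200 h.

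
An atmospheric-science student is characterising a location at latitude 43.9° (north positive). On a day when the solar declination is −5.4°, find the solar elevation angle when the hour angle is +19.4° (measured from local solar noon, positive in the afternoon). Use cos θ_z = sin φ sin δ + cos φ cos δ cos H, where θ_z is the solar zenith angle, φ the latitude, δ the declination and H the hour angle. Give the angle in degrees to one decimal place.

With φ = 43.9°, δ = -5.4°, H = 19.40°: sin φ sin δ = -0.0653, cos φ cos δ cos H = 0.6766, so cos θ_z = 0.6113.
θ_z = arccos(0.6113) = 52.32°, so the elevation is 90° − 52.32° = 37.68°.

37.7°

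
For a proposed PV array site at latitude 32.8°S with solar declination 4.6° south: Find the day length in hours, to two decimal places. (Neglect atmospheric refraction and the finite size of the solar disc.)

12.40 hours

cos H_s = −tan(-32.8°) · tan(-4.6°) = -0.0519, so H_s = arccos(-0.0519) = 92.97°.
Day length = 2 H_s / 15° h⁻¹ = 185.94° / 15 = 12.396 h.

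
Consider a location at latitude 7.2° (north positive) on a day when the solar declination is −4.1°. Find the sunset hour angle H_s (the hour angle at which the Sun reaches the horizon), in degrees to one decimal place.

The sunset hour angle satisfies cos H_s = −tan φ tan δ = 0.0091, giving H_s = 89.48°.

89.5°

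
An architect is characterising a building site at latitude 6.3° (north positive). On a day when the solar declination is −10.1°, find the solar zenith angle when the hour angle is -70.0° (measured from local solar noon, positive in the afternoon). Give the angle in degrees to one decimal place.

cos θ_z = sin φ sin δ + cos φ cos δ cos H = (0.1097)(-0.1754) + (0.9940)(0.9845)(0.3420) = 0.3154.
θ_z = arccos(0.3154) = 71.62°.

71.6°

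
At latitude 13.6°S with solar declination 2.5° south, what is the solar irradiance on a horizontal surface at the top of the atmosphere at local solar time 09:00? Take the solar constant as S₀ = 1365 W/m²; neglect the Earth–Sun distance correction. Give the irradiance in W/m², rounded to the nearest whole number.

951 W/m²

Hour angle H = 15° × (9 − 12) = -45.00°.
With φ = -13.6°, δ = -2.5°, H = -45.00°: sin φ sin δ = 0.0103, cos φ cos δ cos H = 0.6866, so cos θ_z = 0.6969.
Top-of-atmosphere irradiance = S₀ cos θ_z = 1365 × 0.6969 = 951.27 W/m².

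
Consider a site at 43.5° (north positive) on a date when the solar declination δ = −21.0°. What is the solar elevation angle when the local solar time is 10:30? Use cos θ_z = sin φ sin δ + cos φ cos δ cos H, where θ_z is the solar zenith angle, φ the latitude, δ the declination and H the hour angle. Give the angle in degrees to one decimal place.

22.3°

Hour angle H = 15° × (10.5 − 12) = -22.50°.
cos θ_z = sin φ sin δ + cos φ cos δ cos H = (0.6884)(-0.3584) + (0.7254)(0.9336)(0.9239) = 0.3790.
θ_z = arccos(0.3790) = 67.73°, so the elevation is 90° − 67.73° = 22.27°.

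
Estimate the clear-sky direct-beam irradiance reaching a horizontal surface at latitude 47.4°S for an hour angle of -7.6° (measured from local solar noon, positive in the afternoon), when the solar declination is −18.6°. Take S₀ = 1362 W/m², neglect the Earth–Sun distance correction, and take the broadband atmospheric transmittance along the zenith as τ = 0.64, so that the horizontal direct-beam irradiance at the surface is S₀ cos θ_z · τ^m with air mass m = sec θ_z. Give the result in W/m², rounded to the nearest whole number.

710 W/m²

cos θ_z = sin(-47.4°) sin(-18.6°) + cos(-47.4°) cos(-18.6°) cos(-7.60°) = 0.2348 + 0.6359 = 0.8707.
Air mass m = 1/cos θ_z = 1/0.8707 = 1.149; τ^m = 0.64^1.149 = 0.5988.
Surface direct beam = 1362 × 0.8707 × 0.5988 = 710.11 W/m².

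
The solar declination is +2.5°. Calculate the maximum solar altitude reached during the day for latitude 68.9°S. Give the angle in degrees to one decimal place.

At local solar noon the hour angle is zero, so the elevation is 90° − |φ − δ| = 90° − |-68.9° − (2.5°)| = 90° − 71.4° = 18.6°.

18.6°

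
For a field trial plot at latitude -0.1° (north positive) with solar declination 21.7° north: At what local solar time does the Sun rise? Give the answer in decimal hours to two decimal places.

−tan φ tan δ = −(-0.0017)(0.3979) = 0.0007; H_s = arccos(0.0007) = 89.96°.
Sunrise is at 12 − H_s/15 = 12 − 5.997 = 6.003 h local solar time.

6.00 h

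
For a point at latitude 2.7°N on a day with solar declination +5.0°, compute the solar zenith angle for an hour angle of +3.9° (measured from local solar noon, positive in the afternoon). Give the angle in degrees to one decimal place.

cos θ_z = sin(2.7°) sin(5.0°) + cos(2.7°) cos(5.0°) cos(3.90°) = 0.0041 + 0.9928 = 0.9969.
θ_z = arccos(0.9969) = 4.51°.

4.5°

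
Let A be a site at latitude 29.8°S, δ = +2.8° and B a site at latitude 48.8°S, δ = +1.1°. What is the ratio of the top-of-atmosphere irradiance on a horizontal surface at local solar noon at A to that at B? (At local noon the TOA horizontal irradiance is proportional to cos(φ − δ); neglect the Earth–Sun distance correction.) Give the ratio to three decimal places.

1.308

A: cos θ_z = cos(-29.8° − (2.8°)) = 0.8425.
B: cos θ_z = cos(-48.8° − (1.1°)) = 0.6441.
Ratio A/B = 0.8425 / 0.6441 = 1.3080.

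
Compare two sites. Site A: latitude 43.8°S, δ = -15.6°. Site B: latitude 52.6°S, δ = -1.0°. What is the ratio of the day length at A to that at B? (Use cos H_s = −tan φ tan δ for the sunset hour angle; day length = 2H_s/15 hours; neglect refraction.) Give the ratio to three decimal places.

1.156

A: H_s = arccos(−tan -43.8° · tan -15.6°) = 105.53°, so 2H_s/15 = 14.0707 h.
B: H_s = arccos(−tan -52.6° · tan -1.0°) = 91.31°, so 2H_s/15 = 12.1747 h.
Ratio A/B = 14.0707 / 12.1747 = 1.1557.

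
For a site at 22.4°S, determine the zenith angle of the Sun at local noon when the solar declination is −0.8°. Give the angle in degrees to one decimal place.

21.6°

At local solar noon the hour angle is zero, so the zenith angle is |φ − δ| = |-22.4° − (-0.8°)| = 21.6°.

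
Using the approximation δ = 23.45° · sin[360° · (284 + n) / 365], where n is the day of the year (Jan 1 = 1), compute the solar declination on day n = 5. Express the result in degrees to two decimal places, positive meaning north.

360 × (284 + 5) / 365 = 285.041°; sin(285.041°) = -0.9657.
δ = 23.45 × -0.9657 = -22.646° ≈ -22.65°.

-22.65°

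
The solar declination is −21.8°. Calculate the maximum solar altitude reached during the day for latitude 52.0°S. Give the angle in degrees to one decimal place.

59.8°

At local solar noon the hour angle is zero, so the elevation is 90° − |φ − δ| = 90° − |-52.0° − (-21.8°)| = 90° − 30.2° = 59.8°.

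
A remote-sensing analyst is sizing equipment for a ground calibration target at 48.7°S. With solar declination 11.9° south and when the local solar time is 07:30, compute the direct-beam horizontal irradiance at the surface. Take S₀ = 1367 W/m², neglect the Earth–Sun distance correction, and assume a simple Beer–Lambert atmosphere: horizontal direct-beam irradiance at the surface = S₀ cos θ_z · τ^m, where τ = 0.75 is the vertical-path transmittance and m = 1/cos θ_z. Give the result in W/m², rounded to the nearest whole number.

269 W/m²

Hour angle H = 15° × (7.5 − 12) = -67.50°.
cos θ_z = sin(-48.7°) sin(-11.9°) + cos(-48.7°) cos(-11.9°) cos(-67.50°) = 0.1549 + 0.2471 = 0.4020.
Air mass m = 1/cos θ_z = 1/0.4020 = 2.488; τ^m = 0.75^2.488 = 0.4888.
Surface direct beam = 1367 × 0.4020 × 0.4888 = 268.61 W/m².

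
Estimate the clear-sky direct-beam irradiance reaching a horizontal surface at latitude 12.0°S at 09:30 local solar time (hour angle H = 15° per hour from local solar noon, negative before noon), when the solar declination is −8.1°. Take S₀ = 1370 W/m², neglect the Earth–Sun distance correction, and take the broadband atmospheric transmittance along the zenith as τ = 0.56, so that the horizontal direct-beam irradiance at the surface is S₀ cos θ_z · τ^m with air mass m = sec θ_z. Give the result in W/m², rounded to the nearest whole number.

Hour angle H = 15° × (9.5 − 12) = -37.50°.
cos θ_z = sin φ sin δ + cos φ cos δ cos H = (-0.2079)(-0.1409) + (0.9781)(0.9900)(0.7934) = 0.7976.
Air mass m = 1/cos θ_z = 1/0.7976 = 1.254; τ^m = 0.56^1.254 = 0.4833.
Surface direct beam = 1370 × 0.7976 × 0.4833 = 528.11 W/m².

528 W/m²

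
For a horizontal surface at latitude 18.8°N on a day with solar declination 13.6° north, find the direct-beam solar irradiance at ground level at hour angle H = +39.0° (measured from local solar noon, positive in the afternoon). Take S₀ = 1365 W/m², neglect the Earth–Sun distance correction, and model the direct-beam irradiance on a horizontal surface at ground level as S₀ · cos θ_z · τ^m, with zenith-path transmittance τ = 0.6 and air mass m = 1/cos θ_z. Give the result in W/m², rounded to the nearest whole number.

566 W/m²

cos θ_z = sin φ sin δ + cos φ cos δ cos H = (0.3223)(0.2351) + (0.9466)(0.9720)(0.7771) = 0.7908.
Air mass m = 1/cos θ_z = 1/0.7908 = 1.265; τ^m = 0.6^1.265 = 0.5240.
Surface direct beam = 1365 × 0.7908 × 0.5240 = 565.63 W/m².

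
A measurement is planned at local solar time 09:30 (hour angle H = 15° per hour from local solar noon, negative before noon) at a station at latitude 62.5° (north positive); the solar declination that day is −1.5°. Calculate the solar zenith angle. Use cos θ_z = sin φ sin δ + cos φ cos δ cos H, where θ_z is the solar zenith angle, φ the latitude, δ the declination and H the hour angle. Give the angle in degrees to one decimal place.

69.9°

Hour angle H = 15° × (9.5 − 12) = -37.50°.
cos θ_z = sin(62.5°) sin(-1.5°) + cos(62.5°) cos(-1.5°) cos(-37.50°) = -0.0232 + 0.3662 = 0.3430.
θ_z = arccos(0.3430) = 69.94°.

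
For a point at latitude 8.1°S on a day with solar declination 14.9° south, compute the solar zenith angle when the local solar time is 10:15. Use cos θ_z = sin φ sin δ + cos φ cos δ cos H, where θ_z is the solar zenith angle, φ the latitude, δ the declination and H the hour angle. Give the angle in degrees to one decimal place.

Hour angle H = 15° × (10.25 − 12) = -26.25°.
cos θ_z = sin φ sin δ + cos φ cos δ cos H = (-0.1409)(-0.2571) + (0.9900)(0.9664)(0.8969) = 0.8943.
θ_z = arccos(0.8943) = 26.58°.

26.6°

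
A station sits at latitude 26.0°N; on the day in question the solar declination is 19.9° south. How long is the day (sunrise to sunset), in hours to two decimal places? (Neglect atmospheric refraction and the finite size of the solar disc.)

10.64 hours

−tan φ tan δ = −(0.4877)(-0.3620) = 0.1765; H_s = arccos(0.1765) = 79.83°.
Day length = 2 H_s / 15° h⁻¹ = 159.66° / 15 = 10.644 h.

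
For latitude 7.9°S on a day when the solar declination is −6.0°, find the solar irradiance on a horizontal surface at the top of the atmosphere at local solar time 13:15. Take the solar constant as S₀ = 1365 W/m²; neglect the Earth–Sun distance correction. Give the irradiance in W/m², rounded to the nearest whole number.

Hour angle H = 15° × (13.25 − 12) = 18.75°.
cos θ_z = sin φ sin δ + cos φ cos δ cos H = (-0.1374)(-0.1045) + (0.9905)(0.9945)(0.9469) = 0.9471.
Top-of-atmosphere irradiance = S₀ cos θ_z = 1365 × 0.9471 = 1292.79 W/m².

1293 W/m²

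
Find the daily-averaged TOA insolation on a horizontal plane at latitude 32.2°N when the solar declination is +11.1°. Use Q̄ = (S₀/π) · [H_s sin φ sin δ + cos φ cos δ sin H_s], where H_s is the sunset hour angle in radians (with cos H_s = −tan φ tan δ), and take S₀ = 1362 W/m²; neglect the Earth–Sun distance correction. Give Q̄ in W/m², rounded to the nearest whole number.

cos H_s = −tan(32.2°) · tan(11.1°) = -0.1235, so H_s = arccos(-0.1235) = 97.09°. In radians, H_s = 1.6945.
H_s sin φ sin δ = 1.6945 × 0.5329 × 0.1925 = 0.1738.
cos φ cos δ sin H_s = 0.8462 × 0.9813 × 0.9924 = 0.8241.
Q̄ = (1362/π) × (0.1738 + 0.8241) = 433.54 × 0.9979 = 432.63 W/m².

433 W/m²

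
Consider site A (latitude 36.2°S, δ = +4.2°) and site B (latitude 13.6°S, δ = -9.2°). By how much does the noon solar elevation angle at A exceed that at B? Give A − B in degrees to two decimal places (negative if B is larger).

A: 90° − |-36.2 − (4.2)| = 49.60°.
B: 90° − |-13.6 − (-9.2)| = 85.60°.
A − B = 49.60 − 85.60 = -36.00°.

-36.00°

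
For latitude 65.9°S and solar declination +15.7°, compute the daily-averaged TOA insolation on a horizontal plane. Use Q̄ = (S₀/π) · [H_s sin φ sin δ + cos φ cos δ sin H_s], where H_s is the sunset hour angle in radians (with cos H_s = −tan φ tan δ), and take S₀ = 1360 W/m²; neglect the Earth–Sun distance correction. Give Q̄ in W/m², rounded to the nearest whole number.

The sunset hour angle satisfies cos H_s = −tan φ tan δ = 0.6284, giving H_s = 51.07°. In radians, H_s = 0.8913.
H_s sin φ sin δ = 0.8913 × -0.9128 × 0.2706 = -0.2202.
cos φ cos δ sin H_s = 0.4083 × 0.9627 × 0.7779 = 0.3058.
Q̄ = (1360/π) × (-0.2202 + 0.3058) = 432.90 × 0.0856 = 37.06 W/m².

37 W/m²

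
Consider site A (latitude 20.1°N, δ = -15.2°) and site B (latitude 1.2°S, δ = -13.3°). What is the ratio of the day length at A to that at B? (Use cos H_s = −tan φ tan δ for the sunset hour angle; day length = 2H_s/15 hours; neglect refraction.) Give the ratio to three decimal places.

A: H_s = arccos(−tan 20.1° · tan -15.2°) = 84.29°, so 2H_s/15 = 11.2387 h.
B: H_s = arccos(−tan -1.2° · tan -13.3°) = 90.28°, so 2H_s/15 = 12.0373 h.
Ratio A/B = 11.2387 / 12.0373 = 0.9337.

0.934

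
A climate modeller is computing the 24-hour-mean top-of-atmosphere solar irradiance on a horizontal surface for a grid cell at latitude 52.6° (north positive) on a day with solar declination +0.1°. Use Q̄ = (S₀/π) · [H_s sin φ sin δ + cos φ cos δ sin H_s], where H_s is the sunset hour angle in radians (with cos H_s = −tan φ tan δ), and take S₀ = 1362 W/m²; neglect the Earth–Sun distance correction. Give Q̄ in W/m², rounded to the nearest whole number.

−tan φ tan δ = −(1.3079)(0.0017) = -0.0022; H_s = arccos(-0.0022) = 90.13°. In radians, H_s = 1.5731.
H_s sin φ sin δ = 1.5731 × 0.7944 × 0.0017 = 0.0021.
cos φ cos δ sin H_s = 0.6074 × 1.0000 × 1.0000 = 0.6074.
Q̄ = (1362/π) × (0.0021 + 0.6074) = 433.54 × 0.6095 = 264.24 W/m².

264 W/m²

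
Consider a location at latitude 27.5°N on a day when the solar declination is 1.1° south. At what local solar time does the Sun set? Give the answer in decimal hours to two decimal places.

cos H_s = −tan(27.5°) · tan(-1.1°) = 0.0100, so H_s = arccos(0.0100) = 89.43°.
Sunset is at 12 + H_s/15 = 12 + 5.962 = 17.962 h local solar time.

17.96 h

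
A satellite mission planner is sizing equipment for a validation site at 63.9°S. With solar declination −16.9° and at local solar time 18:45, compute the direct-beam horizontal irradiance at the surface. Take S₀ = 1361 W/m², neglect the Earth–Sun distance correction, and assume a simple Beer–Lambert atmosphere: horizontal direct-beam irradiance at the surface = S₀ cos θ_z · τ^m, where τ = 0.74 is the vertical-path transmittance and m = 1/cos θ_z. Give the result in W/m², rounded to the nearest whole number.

45 W/m²

Hour angle H = 15° × (18.75 − 12) = 101.25°.
With φ = -63.9°, δ = -16.9°, H = 101.25°: sin φ sin δ = 0.2611, cos φ cos δ cos H = -0.0821, so cos θ_z = 0.1790.
Air mass m = 1/cos θ_z = 1/0.1790 = 5.587; τ^m = 0.74^5.587 = 0.1860.
Surface direct beam = 1361 × 0.1790 × 0.1860 = 45.31 W/m².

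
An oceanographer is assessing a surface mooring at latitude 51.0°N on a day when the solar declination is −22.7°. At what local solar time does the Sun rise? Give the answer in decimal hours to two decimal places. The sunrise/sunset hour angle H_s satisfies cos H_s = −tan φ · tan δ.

8.07 h

−tan φ tan δ = −(1.2349)(-0.4183) = 0.5166; H_s = arccos(0.5166) = 58.90°.
Sunrise is at 12 − H_s/15 = 12 − 3.927 = 8.073 h local solar time.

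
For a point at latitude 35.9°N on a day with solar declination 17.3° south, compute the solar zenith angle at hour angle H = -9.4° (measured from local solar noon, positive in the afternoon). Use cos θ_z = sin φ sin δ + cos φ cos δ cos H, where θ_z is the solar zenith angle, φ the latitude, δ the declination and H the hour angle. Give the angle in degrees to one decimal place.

With φ = 35.9°, δ = -17.3°, H = -9.40°: sin φ sin δ = -0.1744, cos φ cos δ cos H = 0.7630, so cos θ_z = 0.5886.
θ_z = arccos(0.5886) = 53.94°.

53.9°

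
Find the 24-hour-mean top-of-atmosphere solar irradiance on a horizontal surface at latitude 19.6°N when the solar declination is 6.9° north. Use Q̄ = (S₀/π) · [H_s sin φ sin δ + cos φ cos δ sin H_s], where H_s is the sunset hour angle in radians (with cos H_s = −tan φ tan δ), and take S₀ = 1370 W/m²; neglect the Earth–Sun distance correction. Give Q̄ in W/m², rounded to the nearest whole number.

436 W/m²

cos H_s = −tan(19.6°) · tan(6.9°) = -0.0431, so H_s = arccos(-0.0431) = 92.47°. In radians, H_s = 1.6139.
H_s sin φ sin δ = 1.6139 × 0.3355 × 0.1201 = 0.0650.
cos φ cos δ sin H_s = 0.9421 × 0.9928 × 0.9991 = 0.9345.
Q̄ = (1370/π) × (0.0650 + 0.9345) = 436.08 × 0.9995 = 435.86 W/m².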